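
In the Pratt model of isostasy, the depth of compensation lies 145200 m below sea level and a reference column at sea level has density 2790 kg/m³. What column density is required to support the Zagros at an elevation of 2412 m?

2740 kg/m³

Pratt balance: ρ_ref D = ρ (D + h).
ρ = ρ_ref D/(D + h) = 2790 × 145200 m/(145200 m + 2412 m) = 2740 kg/m³.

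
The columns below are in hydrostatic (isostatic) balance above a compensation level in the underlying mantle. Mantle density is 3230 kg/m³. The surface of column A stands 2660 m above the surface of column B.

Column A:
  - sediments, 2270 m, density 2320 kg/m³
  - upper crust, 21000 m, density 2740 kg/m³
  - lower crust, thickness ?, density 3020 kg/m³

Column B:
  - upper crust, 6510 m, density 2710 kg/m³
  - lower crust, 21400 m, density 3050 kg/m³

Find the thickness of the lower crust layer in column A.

Take the compensation level at the base of the deeper column (depth z_c below the surface of column A) and equate Σ ρ_i t_i down to z_c; mantle fills any gap and the z_c terms cancel.
Column A: 2270×2320 + 21000×2740 + x×3020 + (z_c − 23270 − x)×3230
Column B: 2660×0 + 6510×2710 + 21400×3050 + (z_c − 2660 − 27910)×3230
The z_c×3230 term appears on both sides and cancels. Collect the known terms of each column as K = Σ(ρt)_known − 3230 × (depth of known layers): K_A = 62806400 − 3230×23270 = −12355700; K_B = 82912100 − 3230×(2660 + 27910) = −15829000.
Balance: K_A − x×(3230 − 3020) = K_B, so x = (K_A − K_B)/(3230 − 3020) = 3473300/210 = 16500 m.

16500 m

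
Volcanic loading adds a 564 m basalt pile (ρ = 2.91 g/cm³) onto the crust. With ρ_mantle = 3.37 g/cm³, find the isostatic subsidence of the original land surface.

487 m

Subaerial loading: s = t ρ_load / ρ_m.
s = 564 m × 2.91/3.37 = 487 m.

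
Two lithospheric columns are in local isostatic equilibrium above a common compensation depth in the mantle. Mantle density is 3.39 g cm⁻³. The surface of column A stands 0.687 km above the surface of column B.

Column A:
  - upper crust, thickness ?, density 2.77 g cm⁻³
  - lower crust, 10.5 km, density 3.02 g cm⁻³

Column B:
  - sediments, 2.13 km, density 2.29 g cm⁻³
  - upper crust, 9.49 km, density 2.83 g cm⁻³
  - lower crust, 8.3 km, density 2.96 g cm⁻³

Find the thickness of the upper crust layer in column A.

15.6 km

Take the compensation level at the base of the deeper column (depth z_c below the surface of column A) and equate Σ ρ_i t_i down to z_c; mantle fills any gap and the z_c terms cancel.
Column A: x×2.77 + 10.5×3.02 + (z_c − 10.5 − x)×3.39
Column B: 0.687×0 + 2.13×2.29 + 9.49×2.83 + 8.3×2.96 + (z_c − 0.687 − 19.92)×3.39
The z_c×3.39 term appears on both sides and cancels. Collect the known terms of each column as K = Σ(ρt)_known − 3.39 × (depth of known layers): K_A = 31.71 − 3.39×10.5 = −3.885; K_B = 56.3024 − 3.39×(0.687 + 19.92) = −13.55533.
Balance: K_A − x×(3.39 − 2.77) = K_B, so x = (K_A − K_B)/(3.39 − 2.77) = 9.67033/0.62 = 15.6 km.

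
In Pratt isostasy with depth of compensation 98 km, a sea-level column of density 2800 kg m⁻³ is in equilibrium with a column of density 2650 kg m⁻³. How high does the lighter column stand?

5.55 km

ρ_ref D = ρ (D + h) → h = D (ρ_ref − ρ)/ρ.
h = 98 km × (2800 − 2650)/2650 = 5.55 km.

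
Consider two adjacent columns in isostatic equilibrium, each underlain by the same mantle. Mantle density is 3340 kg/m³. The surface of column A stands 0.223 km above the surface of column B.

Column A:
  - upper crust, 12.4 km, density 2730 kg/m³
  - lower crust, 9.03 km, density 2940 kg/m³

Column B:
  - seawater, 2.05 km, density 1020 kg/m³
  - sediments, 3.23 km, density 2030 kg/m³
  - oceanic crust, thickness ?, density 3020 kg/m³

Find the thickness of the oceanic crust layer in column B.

Take the compensation level at the base of the deeper column (depth z_c below the surface of column A) and equate Σ ρ_i t_i down to z_c; mantle fills any gap and the z_c terms cancel.
Column A: 12.4×2730 + 9.03×2940 + (z_c − 21.43)×3340
Column B: 0.223×0 + 2.05×1020 + 3.23×2030 + x×3020 + (z_c − 0.223 − 5.28 − x)×3340
The z_c×3340 term appears on both sides and cancels. Collect the known terms of each column as K = Σ(ρt)_known − 3340 × (depth of known layers): K_A = 60400.2 − 3340×21.43 = −11176; K_B = 8647.9 − 3340×(0.223 + 5.28) = −9732.12.
Balance: K_A = K_B − x×(3340 − 3020), so x = (K_B − K_A)/(3340 − 3020) = 1443.88/320 = 4.51 km.

4.51 km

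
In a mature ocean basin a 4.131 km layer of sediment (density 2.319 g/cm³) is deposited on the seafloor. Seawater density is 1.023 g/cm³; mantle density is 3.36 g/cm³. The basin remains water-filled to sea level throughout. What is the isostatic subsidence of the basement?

2.29 km

Submarine loading: the sediment displaces seawater, and the subsidence is in turn flooded, so s (ρ_m − ρ_w) = t (ρ_sed − ρ_w).
s = 4.131 km × (2.319 − 1.023) / (3.36 − 1.023) = 2.29 km.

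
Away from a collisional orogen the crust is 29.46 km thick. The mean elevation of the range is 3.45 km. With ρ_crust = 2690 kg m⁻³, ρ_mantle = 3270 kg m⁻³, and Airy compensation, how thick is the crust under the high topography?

48.9 km

Root depth r = h ρ_c / (ρ_m − ρ_c) = 3.45 km × 2690 / 580 = 16 km.
Total thickness = T + h + r = 29.46 km + 3.45 km + 16 km = 48.9 km.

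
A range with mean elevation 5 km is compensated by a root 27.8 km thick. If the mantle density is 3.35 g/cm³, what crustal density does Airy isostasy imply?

2.84 g/cm³

ρ_c h = (ρ_m − ρ_c) r → ρ_c (h + r) = ρ_m r → ρ_c = ρ_m r / (h + r).
ρ_c = 3.35 × 27.8 km / (5 km + 27.8 km) = 2.84 g/cm³.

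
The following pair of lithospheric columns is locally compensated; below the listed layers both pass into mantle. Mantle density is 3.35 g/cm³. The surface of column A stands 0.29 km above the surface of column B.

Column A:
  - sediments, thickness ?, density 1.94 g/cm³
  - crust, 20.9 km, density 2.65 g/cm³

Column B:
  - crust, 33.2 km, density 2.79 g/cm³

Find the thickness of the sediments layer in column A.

3.5 km

Take the compensation level at the base of the deeper column (depth z_c below the surface of column A) and equate Σ ρ_i t_i down to z_c; mantle fills any gap and the z_c terms cancel.
Column A: x×1.94 + 20.9×2.65 + (z_c − 20.9 − x)×3.35
Column B: 0.29×0 + 33.2×2.79 + (z_c − 0.29 − 33.2)×3.35
The z_c×3.35 term appears on both sides and cancels. Collect the known terms of each column as K = Σ(ρt)_known − 3.35 × (depth of known layers): K_A = 55.385 − 3.35×20.9 = −14.63; K_B = 92.628 − 3.35×(0.29 + 33.2) = −19.5635.
Balance: K_A − x×(3.35 − 1.94) = K_B, so x = (K_A − K_B)/(3.35 − 1.94) = 4.9335/1.41 = 3.5 km.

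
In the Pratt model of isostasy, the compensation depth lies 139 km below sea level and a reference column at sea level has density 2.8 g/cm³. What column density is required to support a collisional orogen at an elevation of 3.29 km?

2.74 g/cm³

Pratt balance: ρ_ref D = ρ (D + h).
ρ = ρ_ref D/(D + h) = 2.8 × 139 km/(139 km + 3.29 km) = 2.74 g/cm³.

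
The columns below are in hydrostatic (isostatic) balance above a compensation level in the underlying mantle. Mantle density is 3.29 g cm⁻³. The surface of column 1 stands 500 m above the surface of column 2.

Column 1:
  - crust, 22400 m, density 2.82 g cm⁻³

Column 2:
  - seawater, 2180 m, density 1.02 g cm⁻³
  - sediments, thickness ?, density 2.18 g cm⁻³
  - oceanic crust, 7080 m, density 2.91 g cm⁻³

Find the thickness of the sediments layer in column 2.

Take the compensation level at the base of the deeper column (depth z_c below the surface of column 1) and equate Σ ρ_i t_i down to z_c; mantle fills any gap and the z_c terms cancel.
Column 1: 22400×2.82 + (z_c − 22400)×3.29
Column 2: 500×0 + 2180×1.02 + x×2.18 + 7080×2.91 + (z_c − 500 − 9260 − x)×3.29
The z_c×3.29 term appears on both sides and cancels. Collect the known terms of each column as K = Σ(ρt)_known − 3.29 × (depth of known layers): K_1 = 63168 − 3.29×22400 = −10528; K_2 = 22826.4 − 3.29×(500 + 9260) = −9284.
Balance: K_1 = K_2 − x×(3.29 − 2.18), so x = (K_2 − K_1)/(3.29 − 2.18) = 1244/1.11 = 1120 m.

1120 m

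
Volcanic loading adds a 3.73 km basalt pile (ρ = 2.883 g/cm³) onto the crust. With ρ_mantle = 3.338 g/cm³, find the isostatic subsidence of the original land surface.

3.22 km

Subaerial loading: s = t ρ_load / ρ_m.
s = 3.73 km × 2.883/3.338 = 3.22 km.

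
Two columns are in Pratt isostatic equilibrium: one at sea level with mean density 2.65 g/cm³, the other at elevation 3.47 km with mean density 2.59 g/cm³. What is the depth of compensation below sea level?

150 km

ρ_ref D = ρ (D + h) → D (ρ_ref − ρ) = ρ h.
D = ρ h/(ρ_ref − ρ) = 2.59 × 3.47 km/(2.65 − 2.59) = 150 km.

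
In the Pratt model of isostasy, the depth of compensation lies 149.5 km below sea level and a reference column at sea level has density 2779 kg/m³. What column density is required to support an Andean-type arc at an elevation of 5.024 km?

Pratt balance: ρ_ref D = ρ (D + h).
ρ = ρ_ref D/(D + h) = 2779 × 149.5 km/(149.5 km + 5.024 km) = 2690 kg/m³.

2690 kg/m³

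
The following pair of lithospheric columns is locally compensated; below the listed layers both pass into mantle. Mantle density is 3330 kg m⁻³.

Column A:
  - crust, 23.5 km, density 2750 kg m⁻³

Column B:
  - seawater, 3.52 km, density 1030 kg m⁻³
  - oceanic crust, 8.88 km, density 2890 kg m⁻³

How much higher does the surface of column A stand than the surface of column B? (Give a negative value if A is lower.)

For any compensation level in the mantle, the mantle terms cancel and isostasy reduces to e = (Σt_A − Σt_B) − (Σ(ρt)_A − Σ(ρt)_B) / ρ_m.
Σt_A = 23.5 km; Σt_B = 12.4 km; Σ(ρt)_A = 64625; Σ(ρt)_B = 29288.8 (in km·kg m⁻³).
e = (23.5 − 12.4) − (64625 − 29288.8) / 3330 = 0.489 km.

0.489 km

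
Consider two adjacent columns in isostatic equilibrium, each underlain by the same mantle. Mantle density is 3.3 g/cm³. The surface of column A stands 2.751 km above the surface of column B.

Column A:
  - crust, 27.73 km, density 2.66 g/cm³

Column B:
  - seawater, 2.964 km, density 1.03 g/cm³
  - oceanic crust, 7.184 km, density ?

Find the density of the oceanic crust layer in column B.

Take the compensation level at the base of the deeper column (depth z_c below the surface of column A) and equate Σ ρ_i t_i down to z_c; mantle fills any gap and the z_c terms cancel.
Column A: 27.73×2.66 + (z_c − 27.73)×3.3
Column B: 2.751×0 + 2.964×1.03 + 7.184×ρ + (z_c − 2.751 − 10.148)×3.3
The z_c×3.3 term appears on both sides and cancels. Collect the known terms of each column as K = Σ(ρt)_known − 3.3 × (depth of known layers): K_A = 73.7618 − 3.3×27.73 = −17.7472; K_B = 3.05292 − 3.3×(2.751 + 10.148) = −39.51378.
Balance: K_A = K_B + 7.184×ρ, so ρ = (K_A − K_B)/7.184 = 21.7666/7.184 = 3.03 g/cm³.

3.03 g/cm³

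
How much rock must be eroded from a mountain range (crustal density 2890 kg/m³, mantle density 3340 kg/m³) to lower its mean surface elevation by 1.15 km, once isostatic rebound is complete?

8.54 km

Net drop Δ = e − u = e − e ρ_c/ρ_m = e (ρ_m − ρ_c)/ρ_m.
e = Δ ρ_m/(ρ_m − ρ_c) = 1.15 km × 3340/450 = 8.54 km.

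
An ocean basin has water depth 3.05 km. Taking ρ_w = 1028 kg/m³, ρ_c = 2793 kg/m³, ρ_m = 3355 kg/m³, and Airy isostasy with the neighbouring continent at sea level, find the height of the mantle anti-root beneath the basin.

Equating mass per unit area of the two columns: replacing crust with seawater at the top is compensated by replacing crust with mantle at the base: d (ρ_c − ρ_w) = a (ρ_m − ρ_c).
a = d (ρ_c − ρ_w)/(ρ_m − ρ_c) = 3.05 km × 1765/562 = 9.58 km.

9.58 km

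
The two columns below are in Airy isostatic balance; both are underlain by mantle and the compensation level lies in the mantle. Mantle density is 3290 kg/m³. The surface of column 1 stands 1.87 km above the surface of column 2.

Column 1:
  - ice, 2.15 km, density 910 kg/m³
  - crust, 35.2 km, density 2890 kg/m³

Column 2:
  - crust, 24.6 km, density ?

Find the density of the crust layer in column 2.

Take the compensation level at the base of the deeper column (depth z_c below the surface of column 1) and equate Σ ρ_i t_i down to z_c; mantle fills any gap and the z_c terms cancel.
Column 1: 2.15×910 + 35.2×2890 + (z_c − 37.35)×3290
Column 2: 1.87×0 + 24.6×ρ + (z_c − 1.87 − 24.6)×3290
The z_c×3290 term appears on both sides and cancels. Collect the known terms of each column as K = Σ(ρt)_known − 3290 × (depth of known layers): K_1 = 103684.5 − 3290×37.35 = −19197; K_2 = 0 − 3290×(1.87 + 24.6) = −87086.3.
Balance: K_1 = K_2 + 24.6×ρ, so ρ = (K_1 − K_2)/24.6 = 67889.3/24.6 = 2760 kg/m³.

2760 kg/m³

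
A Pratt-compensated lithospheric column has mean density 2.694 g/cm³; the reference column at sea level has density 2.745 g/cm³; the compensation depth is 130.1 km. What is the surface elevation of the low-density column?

2.46 km

ρ_ref D = ρ (D + h) → h = D (ρ_ref − ρ)/ρ.
h = 130.1 km × (2.745 − 2.694)/2.694 = 2.46 km.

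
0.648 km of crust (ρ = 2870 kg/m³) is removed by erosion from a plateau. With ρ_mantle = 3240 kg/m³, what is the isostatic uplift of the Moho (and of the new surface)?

Unloading: uplift u = e ρ_c/ρ_m = 0.648 km × 2870/3240 = 0.574 km.

0.574 km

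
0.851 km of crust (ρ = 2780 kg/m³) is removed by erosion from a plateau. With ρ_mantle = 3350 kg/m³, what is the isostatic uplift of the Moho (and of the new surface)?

0.706 km

Unloading: uplift u = e ρ_c/ρ_m = 0.851 km × 2780/3350 = 0.706 km.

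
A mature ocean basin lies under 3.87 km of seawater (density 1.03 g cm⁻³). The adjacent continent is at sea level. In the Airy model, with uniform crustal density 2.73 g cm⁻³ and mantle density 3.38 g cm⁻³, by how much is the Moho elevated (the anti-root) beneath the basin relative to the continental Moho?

In Airy isostatic equilibrium: replacing crust with seawater at the top is compensated by replacing crust with mantle at the base: d (ρ_c − ρ_w) = a (ρ_m − ρ_c).
a = d (ρ_c − ρ_w)/(ρ_m − ρ_c) = 3.87 km × 1.7/0.65 = 10.1 km.

10.1 km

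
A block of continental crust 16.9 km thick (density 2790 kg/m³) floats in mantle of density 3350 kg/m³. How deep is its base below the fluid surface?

Draft d = t ρ_obj/ρ_fluid = 16.9 km × 2790/3350 = 14.1 km.

14.1 km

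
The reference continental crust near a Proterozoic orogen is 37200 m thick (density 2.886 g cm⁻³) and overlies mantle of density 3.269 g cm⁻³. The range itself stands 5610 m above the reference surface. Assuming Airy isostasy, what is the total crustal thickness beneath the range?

85100 m

Root depth r = h ρ_c / (ρ_m − ρ_c) = 5610 m × 2.886 / 0.383 = 42270 m.
Total thickness = T + h + r = 37200 m + 5610 m + 42270 m = 85100 m.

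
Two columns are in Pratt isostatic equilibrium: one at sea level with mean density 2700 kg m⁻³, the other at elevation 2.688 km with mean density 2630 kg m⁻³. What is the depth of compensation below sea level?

101 km

ρ_ref D = ρ (D + h) → D (ρ_ref − ρ) = ρ h.
D = ρ h/(ρ_ref − ρ) = 2630 × 2.688 km/(2700 − 2630) = 101 km.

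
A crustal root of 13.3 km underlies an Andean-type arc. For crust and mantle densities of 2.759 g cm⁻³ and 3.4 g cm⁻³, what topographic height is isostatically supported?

Isostatic balance requires: ρ_c h = (ρ_m − ρ_c) r.
h = r (ρ_m − ρ_c) / ρ_c = 13.3 km × (3.4 − 2.759) / 2.759 = 3.09 km.

3.09 km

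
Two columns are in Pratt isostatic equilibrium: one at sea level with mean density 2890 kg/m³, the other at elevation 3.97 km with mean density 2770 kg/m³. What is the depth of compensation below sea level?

91.6 km

ρ_ref D = ρ (D + h) → D (ρ_ref − ρ) = ρ h.
D = ρ h/(ρ_ref − ρ) = 2770 × 3.97 km/(2890 − 2770) = 91.6 km.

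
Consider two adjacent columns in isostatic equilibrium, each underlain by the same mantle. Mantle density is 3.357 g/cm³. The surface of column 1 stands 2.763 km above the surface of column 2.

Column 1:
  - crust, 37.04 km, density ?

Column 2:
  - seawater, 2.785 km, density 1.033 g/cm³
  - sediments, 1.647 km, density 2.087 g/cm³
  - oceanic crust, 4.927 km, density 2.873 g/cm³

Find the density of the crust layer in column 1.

Take the compensation level at the base of the deeper column (depth z_c below the surface of column 1) and equate Σ ρ_i t_i down to z_c; mantle fills any gap and the z_c terms cancel.
Column 1: 37.04×ρ + (z_c − 37.04)×3.357
Column 2: 2.763×0 + 2.785×1.033 + 1.647×2.087 + 4.927×2.873 + (z_c − 2.763 − 9.359)×3.357
The z_c×3.357 term appears on both sides and cancels. Collect the known terms of each column as K = Σ(ρt)_known − 3.357 × (depth of known layers): K_1 = 0 − 3.357×37.04 = −124.34328; K_2 = 20.469465 − 3.357×(2.763 + 9.359) = −20.224089.
Balance: K_1 + 37.04×ρ = K_2, so ρ = (K_2 − K_1)/37.04 = 104.119/37.04 = 2.81 g/cm³.

2.81 g/cm³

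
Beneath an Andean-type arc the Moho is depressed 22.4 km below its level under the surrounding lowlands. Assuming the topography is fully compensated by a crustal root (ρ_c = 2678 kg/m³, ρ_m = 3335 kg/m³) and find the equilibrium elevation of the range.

Balancing pressure at the compensation depth: ρ_c h = (ρ_m − ρ_c) r.
h = r (ρ_m − ρ_c) / ρ_c = 22.4 km × (3335 − 2678) / 2678 = 5.5 km.

5.5 km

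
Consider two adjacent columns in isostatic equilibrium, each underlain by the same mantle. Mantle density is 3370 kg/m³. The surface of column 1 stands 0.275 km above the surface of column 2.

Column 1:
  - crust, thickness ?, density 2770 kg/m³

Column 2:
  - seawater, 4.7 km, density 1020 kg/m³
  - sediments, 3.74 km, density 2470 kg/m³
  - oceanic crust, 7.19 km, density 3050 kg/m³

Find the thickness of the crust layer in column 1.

29.4 km

Take the compensation level at the base of the deeper column (depth z_c below the surface of column 1) and equate Σ ρ_i t_i down to z_c; mantle fills any gap and the z_c terms cancel.
Column 1: x×2770 + (z_c − 0 − x)×3370
Column 2: 0.275×0 + 4.7×1020 + 3.74×2470 + 7.19×3050 + (z_c − 0.275 − 15.63)×3370
The z_c×3370 term appears on both sides and cancels. Collect the known terms of each column as K = Σ(ρt)_known − 3370 × (depth of known layers): K_1 = 0 − 3370×0 = 0; K_2 = 35961.3 − 3370×(0.275 + 15.63) = −17638.55.
Balance: K_1 − x×(3370 − 2770) = K_2, so x = (K_1 − K_2)/(3370 − 2770) = 17638.5/600 = 29.4 km.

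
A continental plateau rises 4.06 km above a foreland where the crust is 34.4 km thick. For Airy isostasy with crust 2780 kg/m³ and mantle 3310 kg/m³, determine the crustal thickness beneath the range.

Root depth r = h ρ_c / (ρ_m − ρ_c) = 4.06 km × 2780 / 530 = 21.3 km.
Total thickness = T + h + r = 34.4 km + 4.06 km + 21.3 km = 59.8 km.

59.8 km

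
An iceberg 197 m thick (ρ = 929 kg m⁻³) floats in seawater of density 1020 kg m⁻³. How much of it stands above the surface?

17.6 m

Floating equilibrium: submerged depth d = t ρ_obj/ρ_fluid = 197 m × 929/1020 = 179.4 m.
Freeboard = t − d = 197 m − 179.4 m = 17.6 m.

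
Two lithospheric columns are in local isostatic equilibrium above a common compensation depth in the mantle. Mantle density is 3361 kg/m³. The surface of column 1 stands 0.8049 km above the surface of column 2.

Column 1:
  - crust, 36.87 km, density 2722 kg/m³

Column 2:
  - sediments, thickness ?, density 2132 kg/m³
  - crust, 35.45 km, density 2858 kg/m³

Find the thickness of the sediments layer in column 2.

2.46 km

Take the compensation level at the base of the deeper column (depth z_c below the surface of column 1) and equate Σ ρ_i t_i down to z_c; mantle fills any gap and the z_c terms cancel.
Column 1: 36.87×2722 + (z_c − 36.87)×3361
Column 2: 0.8049×0 + x×2132 + 35.45×2858 + (z_c − 0.8049 − 35.45 − x)×3361
The z_c×3361 term appears on both sides and cancels. Collect the known terms of each column as K = Σ(ρt)_known − 3361 × (depth of known layers): K_1 = 100360.14 − 3361×36.87 = −23559.93; K_2 = 101316.1 − 3361×(0.8049 + 35.45) = −20536.6189.
Balance: K_1 = K_2 − x×(3361 − 2132), so x = (K_2 − K_1)/(3361 − 2132) = 3023.31/1229 = 2.46 km.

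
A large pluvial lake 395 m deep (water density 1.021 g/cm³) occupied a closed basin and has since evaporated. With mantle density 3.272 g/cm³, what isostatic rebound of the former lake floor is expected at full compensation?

123 m

u = d ρ_w/ρ_m = 395 m × 1.021/3.272 = 123 m.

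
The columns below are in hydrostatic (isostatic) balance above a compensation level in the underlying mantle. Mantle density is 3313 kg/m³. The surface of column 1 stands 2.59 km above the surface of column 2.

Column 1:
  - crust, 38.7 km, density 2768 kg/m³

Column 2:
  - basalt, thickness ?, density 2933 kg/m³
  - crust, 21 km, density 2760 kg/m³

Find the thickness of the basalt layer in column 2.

2.36 km

Take the compensation level at the base of the deeper column (depth z_c below the surface of column 1) and equate Σ ρ_i t_i down to z_c; mantle fills any gap and the z_c terms cancel.
Column 1: 38.7×2768 + (z_c − 38.7)×3313
Column 2: 2.59×0 + x×2933 + 21×2760 + (z_c − 2.59 − 21 − x)×3313
The z_c×3313 term appears on both sides and cancels. Collect the known terms of each column as K = Σ(ρt)_known − 3313 × (depth of known layers): K_1 = 107121.6 − 3313×38.7 = −21091.5; K_2 = 57960 − 3313×(2.59 + 21) = −20193.67.
Balance: K_1 = K_2 − x×(3313 − 2933), so x = (K_2 − K_1)/(3313 − 2933) = 897.83/380 = 2.36 km.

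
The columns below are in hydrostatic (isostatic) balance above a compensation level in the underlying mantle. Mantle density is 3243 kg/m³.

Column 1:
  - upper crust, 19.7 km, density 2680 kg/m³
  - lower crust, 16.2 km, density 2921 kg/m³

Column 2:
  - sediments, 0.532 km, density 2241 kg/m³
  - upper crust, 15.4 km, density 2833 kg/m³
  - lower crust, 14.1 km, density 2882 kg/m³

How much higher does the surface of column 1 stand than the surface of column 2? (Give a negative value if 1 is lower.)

1.35 km

For any compensation level in the mantle, the mantle terms cancel and isostasy reduces to e = (Σt_1 − Σt_2) − (Σ(ρt)_1 − Σ(ρt)_2) / ρ_m.
Σt_1 = 35.9 km; Σt_2 = 30.032 km; Σ(ρt)_1 = 100116.2; Σ(ρt)_2 = 85456.612 (in km·kg/m³).
e = (35.9 − 30.032) − (100116.2 − 85456.612) / 3243 = 1.35 km.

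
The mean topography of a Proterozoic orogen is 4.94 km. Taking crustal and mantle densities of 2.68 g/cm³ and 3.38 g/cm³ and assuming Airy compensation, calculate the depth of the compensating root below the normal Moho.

In Airy isostatic equilibrium: the weight of the topography is balanced by the buoyancy of the root, ρ_c h = (ρ_m − ρ_c) r.
r = h · ρ_c / (ρ_m − ρ_c) = 4.94 km × 2.68 / (3.38 − 2.68) = 18.9 km.

18.9 km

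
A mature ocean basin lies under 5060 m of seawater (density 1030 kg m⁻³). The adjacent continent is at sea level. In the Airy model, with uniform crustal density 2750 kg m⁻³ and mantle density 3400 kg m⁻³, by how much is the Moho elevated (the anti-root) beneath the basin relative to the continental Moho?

Isostatic balance requires: replacing crust with seawater at the top is compensated by replacing crust with mantle at the base: d (ρ_c − ρ_w) = a (ρ_m − ρ_c).
a = d (ρ_c − ρ_w)/(ρ_m − ρ_c) = 5060 m × 1720/650 = 13400 m.

13400 m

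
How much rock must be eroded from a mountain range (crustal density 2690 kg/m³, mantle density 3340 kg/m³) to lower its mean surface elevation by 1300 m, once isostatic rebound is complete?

6680 m

Net drop Δ = e − u = e − e ρ_c/ρ_m = e (ρ_m − ρ_c)/ρ_m.
e = Δ ρ_m/(ρ_m − ρ_c) = 1300 m × 3340/650 = 6680 m.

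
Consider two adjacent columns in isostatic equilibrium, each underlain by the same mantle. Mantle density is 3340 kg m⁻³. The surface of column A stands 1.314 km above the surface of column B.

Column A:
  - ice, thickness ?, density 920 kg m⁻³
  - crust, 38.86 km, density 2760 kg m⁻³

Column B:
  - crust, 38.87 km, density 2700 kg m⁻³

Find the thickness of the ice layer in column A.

2.78 km

Take the compensation level at the base of the deeper column (depth z_c below the surface of column A) and equate Σ ρ_i t_i down to z_c; mantle fills any gap and the z_c terms cancel.
Column A: x×920 + 38.86×2760 + (z_c − 38.86 − x)×3340
Column B: 1.314×0 + 38.87×2700 + (z_c − 1.314 − 38.87)×3340
The z_c×3340 term appears on both sides and cancels. Collect the known terms of each column as K = Σ(ρt)_known − 3340 × (depth of known layers): K_A = 107253.6 − 3340×38.86 = −22538.8; K_B = 104949 − 3340×(1.314 + 38.87) = −29265.56.
Balance: K_A − x×(3340 − 920) = K_B, so x = (K_A − K_B)/(3340 − 920) = 6726.76/2420 = 2.78 km.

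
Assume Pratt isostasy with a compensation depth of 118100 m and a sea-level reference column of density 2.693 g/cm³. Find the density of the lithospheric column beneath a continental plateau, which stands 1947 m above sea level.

2.65 g/cm³

Pratt balance: ρ_ref D = ρ (D + h).
ρ = ρ_ref D/(D + h) = 2.693 × 118100 m/(118100 m + 1947 m) = 2.65 g/cm³.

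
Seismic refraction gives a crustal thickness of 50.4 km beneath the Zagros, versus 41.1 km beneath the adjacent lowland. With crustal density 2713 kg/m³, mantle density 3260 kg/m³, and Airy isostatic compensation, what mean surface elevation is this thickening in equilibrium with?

Excess crust Δ = 50.4 km − 41.1 km = 9.3 km, split between elevation h and root r with h + r = Δ.
Airy balance ρ_c h = (ρ_m − ρ_c) r gives r = h ρ_c/(ρ_m − ρ_c), so h (1 + ρ_c/(ρ_m − ρ_c)) = Δ, i.e. h = Δ (ρ_m − ρ_c)/ρ_m.
h = 9.3 km × 547/3260 = 1.56 km.

1.56 km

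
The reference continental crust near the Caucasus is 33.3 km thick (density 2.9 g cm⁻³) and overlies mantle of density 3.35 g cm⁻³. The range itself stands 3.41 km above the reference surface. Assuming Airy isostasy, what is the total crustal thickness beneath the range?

Root depth r = h ρ_c / (ρ_m − ρ_c) = 3.41 km × 2.9 / 0.45 = 21.98 km.
Total thickness = T + h + r = 33.3 km + 3.41 km + 21.98 km = 58.7 km.

58.7 km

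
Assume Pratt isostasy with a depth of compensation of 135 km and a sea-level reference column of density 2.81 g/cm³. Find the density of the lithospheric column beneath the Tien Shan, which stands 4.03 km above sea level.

Pratt balance: ρ_ref D = ρ (D + h).
ρ = ρ_ref D/(D + h) = 2.81 × 135 km/(135 km + 4.03 km) = 2.73 g/cm³.

2.73 g/cm³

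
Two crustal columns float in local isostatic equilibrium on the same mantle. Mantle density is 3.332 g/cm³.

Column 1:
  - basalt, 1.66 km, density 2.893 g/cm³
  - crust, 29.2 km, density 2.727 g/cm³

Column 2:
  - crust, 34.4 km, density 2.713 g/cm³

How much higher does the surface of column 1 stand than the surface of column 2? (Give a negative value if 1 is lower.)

For any compensation level in the mantle, the mantle terms cancel and isostasy reduces to e = (Σt_1 − Σt_2) − (Σ(ρt)_1 − Σ(ρt)_2) / ρ_m.
Σt_1 = 30.86 km; Σt_2 = 34.4 km; Σ(ρt)_1 = 84.43078; Σ(ρt)_2 = 93.3272 (in km·g/cm³).
e = (30.86 − 34.4) − (84.43078 − 93.3272) / 3.332 = −0.87 km.

−0.87 km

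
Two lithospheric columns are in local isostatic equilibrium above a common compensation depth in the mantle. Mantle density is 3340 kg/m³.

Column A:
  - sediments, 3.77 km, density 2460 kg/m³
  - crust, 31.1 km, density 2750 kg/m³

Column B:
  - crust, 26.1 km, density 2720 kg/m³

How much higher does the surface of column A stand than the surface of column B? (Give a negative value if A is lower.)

For any compensation level in the mantle, the mantle terms cancel and isostasy reduces to e = (Σt_A − Σt_B) − (Σ(ρt)_A − Σ(ρt)_B) / ρ_m.
Σt_A = 34.87 km; Σt_B = 26.1 km; Σ(ρt)_A = 94799.2; Σ(ρt)_B = 70992 (in km·kg/m³).
e = (34.87 − 26.1) − (94799.2 − 70992) / 3340 = 1.64 km.

1.64 km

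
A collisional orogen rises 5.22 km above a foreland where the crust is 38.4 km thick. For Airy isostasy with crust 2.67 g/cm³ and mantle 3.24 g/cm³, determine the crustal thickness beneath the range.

Root depth r = h ρ_c / (ρ_m − ρ_c) = 5.22 km × 2.67 / 0.57 = 24.45 km.
Total thickness = T + h + r = 38.4 km + 5.22 km + 24.45 km = 68.1 km.

68.1 km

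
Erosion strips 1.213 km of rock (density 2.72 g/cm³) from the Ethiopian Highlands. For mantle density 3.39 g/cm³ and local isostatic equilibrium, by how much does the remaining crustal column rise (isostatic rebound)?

Unloading: uplift u = e ρ_c/ρ_m = 1.213 km × 2.72/3.39 = 0.973 km.

0.973 km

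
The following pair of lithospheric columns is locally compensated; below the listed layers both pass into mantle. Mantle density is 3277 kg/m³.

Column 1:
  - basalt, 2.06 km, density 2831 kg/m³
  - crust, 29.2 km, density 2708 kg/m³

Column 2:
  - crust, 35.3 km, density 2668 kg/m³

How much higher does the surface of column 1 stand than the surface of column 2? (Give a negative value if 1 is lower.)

−1.21 km

For any compensation level in the mantle, the mantle terms cancel and isostasy reduces to e = (Σt_1 − Σt_2) − (Σ(ρt)_1 − Σ(ρt)_2) / ρ_m.
Σt_1 = 31.26 km; Σt_2 = 35.3 km; Σ(ρt)_1 = 84905.46; Σ(ρt)_2 = 94180.4 (in km·kg/m³).
e = (31.26 − 35.3) − (84905.46 − 94180.4) / 3277 = −1.21 km.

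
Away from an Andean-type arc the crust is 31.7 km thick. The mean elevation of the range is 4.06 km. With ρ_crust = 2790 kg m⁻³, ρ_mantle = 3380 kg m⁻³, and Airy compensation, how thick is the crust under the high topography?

Root depth r = h ρ_c / (ρ_m − ρ_c) = 4.06 km × 2790 / 590 = 19.2 km.
Total thickness = T + h + r = 31.7 km + 4.06 km + 19.2 km = 55 km.

55 km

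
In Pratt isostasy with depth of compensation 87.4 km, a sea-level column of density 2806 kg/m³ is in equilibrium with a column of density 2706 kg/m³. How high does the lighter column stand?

3.23 km

ρ_ref D = ρ (D + h) → h = D (ρ_ref − ρ)/ρ.
h = 87.4 km × (2806 − 2706)/2706 = 3.23 km.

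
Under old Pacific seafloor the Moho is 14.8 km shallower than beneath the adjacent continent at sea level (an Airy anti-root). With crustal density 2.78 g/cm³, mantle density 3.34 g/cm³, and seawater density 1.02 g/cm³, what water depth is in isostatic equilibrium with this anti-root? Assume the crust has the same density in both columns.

4.71 km

Replacing a thickness d of crust by seawater at the top must be balanced by replacing crust with mantle at the base: d (ρ_c − ρ_w) = a (ρ_m − ρ_c).
d = a (ρ_m − ρ_c)/(ρ_c − ρ_w) = 14.8 km × 0.56/1.76 = 4.71 km.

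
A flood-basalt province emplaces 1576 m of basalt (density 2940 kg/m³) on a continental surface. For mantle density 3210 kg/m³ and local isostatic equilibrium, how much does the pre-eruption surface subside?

Subaerial loading: s = t ρ_load / ρ_m.
s = 1576 m × 2940/3210 = 1440 m.

1440 m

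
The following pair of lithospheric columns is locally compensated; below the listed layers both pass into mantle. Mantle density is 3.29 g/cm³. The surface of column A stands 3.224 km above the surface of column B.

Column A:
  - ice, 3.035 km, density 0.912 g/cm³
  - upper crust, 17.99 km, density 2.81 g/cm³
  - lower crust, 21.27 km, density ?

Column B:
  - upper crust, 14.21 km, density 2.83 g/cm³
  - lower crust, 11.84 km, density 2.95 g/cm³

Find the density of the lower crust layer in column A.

Take the compensation level at the base of the deeper column (depth z_c below the surface of column A) and equate Σ ρ_i t_i down to z_c; mantle fills any gap and the z_c terms cancel.
Column A: 3.035×0.912 + 17.99×2.81 + 21.27×ρ + (z_c − 42.295)×3.29
Column B: 3.224×0 + 14.21×2.83 + 11.84×2.95 + (z_c − 3.224 − 26.05)×3.29
The z_c×3.29 term appears on both sides and cancels. Collect the known terms of each column as K = Σ(ρt)_known − 3.29 × (depth of known layers): K_A = 53.31982 − 3.29×42.295 = −85.83073; K_B = 75.1423 − 3.29×(3.224 + 26.05) = −21.16916.
Balance: K_A + 21.27×ρ = K_B, so ρ = (K_B − K_A)/21.27 = 64.6616/21.27 = 3.04 g/cm³.

3.04 g/cm³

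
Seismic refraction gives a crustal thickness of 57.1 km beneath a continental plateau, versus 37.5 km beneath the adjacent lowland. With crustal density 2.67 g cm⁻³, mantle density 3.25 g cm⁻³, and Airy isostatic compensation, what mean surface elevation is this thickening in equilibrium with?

3.5 km

Excess crust Δ = 57.1 km − 37.5 km = 19.6 km, split between elevation h and root r with h + r = Δ.
Airy balance ρ_c h = (ρ_m − ρ_c) r gives r = h ρ_c/(ρ_m − ρ_c), so h (1 + ρ_c/(ρ_m − ρ_c)) = Δ, i.e. h = Δ (ρ_m − ρ_c)/ρ_m.
h = 19.6 km × 0.58/3.25 = 3.5 km.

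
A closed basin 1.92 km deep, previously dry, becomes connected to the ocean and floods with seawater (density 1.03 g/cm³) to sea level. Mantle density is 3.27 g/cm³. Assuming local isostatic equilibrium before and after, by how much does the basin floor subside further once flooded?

0.883 km

After flooding the water column is d + s deep. Its weight must equal the weight of mantle displaced by the extra subsidence s: (d + s) ρ_w = s ρ_m.
s = d ρ_w / (ρ_m − ρ_w) = 1.92 km × 1.03/(3.27 − 1.03) = 0.883 km.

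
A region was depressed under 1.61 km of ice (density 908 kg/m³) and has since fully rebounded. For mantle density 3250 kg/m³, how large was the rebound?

0.45 km

Removing the load lets mantle flow back in; uplift u satisfies ρ_ice t = ρ_m u.
u = t ρ_ice/ρ_m = 1.61 km × 908/3250 = 0.45 km.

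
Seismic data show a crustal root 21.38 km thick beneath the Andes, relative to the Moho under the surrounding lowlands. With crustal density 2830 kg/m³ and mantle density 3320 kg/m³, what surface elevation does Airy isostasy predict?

3.7 km

Equating mass per unit area of the two columns: ρ_c h = (ρ_m − ρ_c) r.
h = r (ρ_m − ρ_c) / ρ_c = 21.38 km × (3320 − 2830) / 2830 = 3.7 km.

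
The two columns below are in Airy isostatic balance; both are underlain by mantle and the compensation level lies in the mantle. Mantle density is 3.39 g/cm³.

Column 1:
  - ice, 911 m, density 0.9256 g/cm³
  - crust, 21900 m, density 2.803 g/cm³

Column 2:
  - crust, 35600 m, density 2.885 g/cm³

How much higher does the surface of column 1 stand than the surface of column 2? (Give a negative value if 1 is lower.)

−849 m

For any compensation level in the mantle, the mantle terms cancel and isostasy reduces to e = (Σt_1 − Σt_2) − (Σ(ρt)_1 − Σ(ρt)_2) / ρ_m.
Σt_1 = 22811 m; Σt_2 = 35600 m; Σ(ρt)_1 = 62228.9216; Σ(ρt)_2 = 102706 (in m·g/cm³).
e = (22811 − 35600) − (62228.9216 − 102706) / 3.39 = −849 m.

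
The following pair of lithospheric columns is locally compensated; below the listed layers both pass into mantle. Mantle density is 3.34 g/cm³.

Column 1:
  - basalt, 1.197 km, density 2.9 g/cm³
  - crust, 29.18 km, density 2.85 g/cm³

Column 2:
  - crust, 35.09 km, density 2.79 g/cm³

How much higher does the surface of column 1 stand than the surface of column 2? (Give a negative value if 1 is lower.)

For any compensation level in the mantle, the mantle terms cancel and isostasy reduces to e = (Σt_1 − Σt_2) − (Σ(ρt)_1 − Σ(ρt)_2) / ρ_m.
Σt_1 = 30.377 km; Σt_2 = 35.09 km; Σ(ρt)_1 = 86.6343; Σ(ρt)_2 = 97.9011 (in km·g/cm³).
e = (30.377 − 35.09) − (86.6343 − 97.9011) / 3.34 = −1.34 km.

−1.34 km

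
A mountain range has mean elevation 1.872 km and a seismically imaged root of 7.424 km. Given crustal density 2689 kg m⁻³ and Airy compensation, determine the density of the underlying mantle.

3370 kg m⁻³

Airy balance: ρ_c h = (ρ_m − ρ_c) r → ρ_m = ρ_c (1 + h/r).
ρ_m = 2689 × (1 + 1.872 km/7.424 km) = 3370 kg m⁻³.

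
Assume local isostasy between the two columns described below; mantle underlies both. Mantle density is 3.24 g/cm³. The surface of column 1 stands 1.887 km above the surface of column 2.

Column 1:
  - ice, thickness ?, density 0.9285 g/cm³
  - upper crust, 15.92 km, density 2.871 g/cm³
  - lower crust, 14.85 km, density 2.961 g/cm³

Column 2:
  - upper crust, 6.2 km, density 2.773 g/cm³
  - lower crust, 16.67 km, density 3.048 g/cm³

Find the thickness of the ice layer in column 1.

0.948 km

Take the compensation level at the base of the deeper column (depth z_c below the surface of column 1) and equate Σ ρ_i t_i down to z_c; mantle fills any gap and the z_c terms cancel.
Column 1: x×0.9285 + 15.92×2.871 + 14.85×2.961 + (z_c − 30.77 − x)×3.24
Column 2: 1.887×0 + 6.2×2.773 + 16.67×3.048 + (z_c − 1.887 − 22.87)×3.24
The z_c×3.24 term appears on both sides and cancels. Collect the known terms of each column as K = Σ(ρt)_known − 3.24 × (depth of known layers): K_1 = 89.67717 − 3.24×30.77 = −10.01763; K_2 = 68.00276 − 3.24×(1.887 + 22.87) = −12.20992.
Balance: K_1 − x×(3.24 − 0.9285) = K_2, so x = (K_1 − K_2)/(3.24 − 0.9285) = 2.19229/2.3115 = 0.948 km.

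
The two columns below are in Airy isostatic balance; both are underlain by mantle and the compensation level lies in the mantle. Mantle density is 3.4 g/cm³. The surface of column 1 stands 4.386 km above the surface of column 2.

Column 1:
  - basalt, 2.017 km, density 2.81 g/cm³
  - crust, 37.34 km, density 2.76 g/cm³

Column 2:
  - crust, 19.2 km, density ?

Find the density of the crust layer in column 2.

2.87 g/cm³

Take the compensation level at the base of the deeper column (depth z_c below the surface of column 1) and equate Σ ρ_i t_i down to z_c; mantle fills any gap and the z_c terms cancel.
Column 1: 2.017×2.81 + 37.34×2.76 + (z_c − 39.357)×3.4
Column 2: 4.386×0 + 19.2×ρ + (z_c − 4.386 − 19.2)×3.4
The z_c×3.4 term appears on both sides and cancels. Collect the known terms of each column as K = Σ(ρt)_known − 3.4 × (depth of known layers): K_1 = 108.72617 − 3.4×39.357 = −25.08763; K_2 = 0 − 3.4×(4.386 + 19.2) = −80.1924.
Balance: K_1 = K_2 + 19.2×ρ, so ρ = (K_1 − K_2)/19.2 = 55.1048/19.2 = 2.87 g/cm³.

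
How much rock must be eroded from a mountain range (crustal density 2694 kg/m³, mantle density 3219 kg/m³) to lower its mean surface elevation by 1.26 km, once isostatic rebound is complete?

Net drop Δ = e − u = e − e ρ_c/ρ_m = e (ρ_m − ρ_c)/ρ_m.
e = Δ ρ_m/(ρ_m − ρ_c) = 1.26 km × 3219/525 = 7.73 km.

7.73 km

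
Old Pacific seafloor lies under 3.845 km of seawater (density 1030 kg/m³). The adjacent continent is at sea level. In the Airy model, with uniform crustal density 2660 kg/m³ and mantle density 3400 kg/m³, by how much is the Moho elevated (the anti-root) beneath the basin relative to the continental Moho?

8.47 km

By Archimedes' principle applied to the lithosphere: replacing crust with seawater at the top is compensated by replacing crust with mantle at the base: d (ρ_c − ρ_w) = a (ρ_m − ρ_c).
a = d (ρ_c − ρ_w)/(ρ_m − ρ_c) = 3.845 km × 1630/740 = 8.47 km.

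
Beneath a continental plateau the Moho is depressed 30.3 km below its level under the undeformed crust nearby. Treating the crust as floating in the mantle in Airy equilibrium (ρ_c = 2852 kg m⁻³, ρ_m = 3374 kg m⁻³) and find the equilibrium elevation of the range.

Isostatic balance requires: ρ_c h = (ρ_m − ρ_c) r.
h = r (ρ_m − ρ_c) / ρ_c = 30.3 km × (3374 − 2852) / 2852 = 5.55 km.

5.55 km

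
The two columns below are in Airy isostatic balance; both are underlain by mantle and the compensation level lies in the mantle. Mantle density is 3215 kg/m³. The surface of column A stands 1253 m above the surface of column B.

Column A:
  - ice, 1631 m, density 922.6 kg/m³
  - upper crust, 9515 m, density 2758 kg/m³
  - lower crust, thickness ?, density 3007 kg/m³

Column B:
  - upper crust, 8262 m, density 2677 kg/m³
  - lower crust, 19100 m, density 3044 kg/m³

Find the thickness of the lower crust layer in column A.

Take the compensation level at the base of the deeper column (depth z_c below the surface of column A) and equate Σ ρ_i t_i down to z_c; mantle fills any gap and the z_c terms cancel.
Column A: 1631×922.6 + 9515×2758 + x×3007 + (z_c − 11146 − x)×3215
Column B: 1253×0 + 8262×2677 + 19100×3044 + (z_c − 1253 − 27362)×3215
The z_c×3215 term appears on both sides and cancels. Collect the known terms of each column as K = Σ(ρt)_known − 3215 × (depth of known layers): K_A = 27747130.6 − 3215×11146 = −8087259.4; K_B = 80257774 − 3215×(1253 + 27362) = −11739451.
Balance: K_A − x×(3215 − 3007) = K_B, so x = (K_A − K_B)/(3215 − 3007) = 3652190/208 = 17600 m.

17600 m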